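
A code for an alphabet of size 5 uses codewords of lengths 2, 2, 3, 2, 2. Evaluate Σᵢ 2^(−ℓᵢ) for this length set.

With common denominator 2^3 = 8: Σ 2^(−ℓᵢ) = 2/8 + 2/8 + 1/8 + 2/8 + 2/8 = 9/8 = 1.125.

1.125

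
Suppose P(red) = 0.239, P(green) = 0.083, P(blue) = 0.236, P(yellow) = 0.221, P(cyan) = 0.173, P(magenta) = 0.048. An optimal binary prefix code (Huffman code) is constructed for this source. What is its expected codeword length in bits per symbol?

2.435 bits/symbol

Repeatedly combine the two least-probable nodes; the expected code length is the sum of the merged weights.
merge 6/125 + 83/1000 → 131/1000
merge 131/1000 + 173/1000 → 38/125
merge 221/1000 + 59/250 → 457/1000
merge 239/1000 + 38/125 → 543/1000
merge 457/1000 + 543/1000 → 1
L = 131/1000 + 38/125 + 457/1000 + 543/1000 + 1 = 487/200 = 2.435 bits/symbol.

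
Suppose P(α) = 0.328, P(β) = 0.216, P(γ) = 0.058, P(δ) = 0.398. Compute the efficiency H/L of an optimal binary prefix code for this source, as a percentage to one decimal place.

Entropy H = −Σ p log₂ p ≈ 1.7723 bits.
Huffman merges: 29/500+27/125→137/500; 137/500+41/125→301/500; 199/500+301/500→1. L = 469/250 ≈ 1.8760.
Efficiency = H/L = 1.7723/1.8760 = 94.5%.

94.5%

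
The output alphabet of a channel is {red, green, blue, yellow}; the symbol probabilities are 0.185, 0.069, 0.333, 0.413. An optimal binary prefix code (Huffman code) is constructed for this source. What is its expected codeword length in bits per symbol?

1.841 bits/symbol

Repeatedly combine the two least-probable nodes; the expected code length is the sum of the merged weights.
merge 69/1000 + 37/200 → 127/500
merge 127/500 + 333/1000 → 587/1000
merge 413/1000 + 587/1000 → 1
L = 127/500 + 587/1000 + 1 = 1841/1000 = 1.841 bits/symbol.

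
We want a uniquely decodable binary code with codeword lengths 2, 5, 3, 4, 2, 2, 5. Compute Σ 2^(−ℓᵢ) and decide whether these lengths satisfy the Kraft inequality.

With common denominator 2^5 = 32: Σ 2^(−ℓᵢ) = 8/32 + 1/32 + 4/32 + 2/32 + 8/32 + 8/32 + 1/32 = 32/32 = 1.
Kraft's inequality requires Σ ≤ 1; here Σ = 1 ≤ 1, so such a prefix code exists.

1; yes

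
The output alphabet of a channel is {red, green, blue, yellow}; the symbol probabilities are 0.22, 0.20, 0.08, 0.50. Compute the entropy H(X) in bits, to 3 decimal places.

1.736 bits

H = −Σ pᵢ log₂ pᵢ.
−0.22·log₂(0.22) = 0.4806
−0.20·log₂(0.20) = 0.4644
−0.08·log₂(0.08) = 0.2915
−0.50·log₂(0.50) = 0.5000
Sum ≈ 1.7365 → 1.736 bits.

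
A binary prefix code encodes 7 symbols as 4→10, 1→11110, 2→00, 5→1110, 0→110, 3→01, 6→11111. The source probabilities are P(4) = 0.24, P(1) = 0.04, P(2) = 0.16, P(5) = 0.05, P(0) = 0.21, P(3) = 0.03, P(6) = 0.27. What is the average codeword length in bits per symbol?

3.24 bits/symbol

L̄ = Σ pᵢ·ℓᵢ = 0.24·2 + 0.04·5 + 0.16·2 + 0.05·4 + 0.21·3 + 0.03·2 + 0.27·5 = 3.24 bits/symbol.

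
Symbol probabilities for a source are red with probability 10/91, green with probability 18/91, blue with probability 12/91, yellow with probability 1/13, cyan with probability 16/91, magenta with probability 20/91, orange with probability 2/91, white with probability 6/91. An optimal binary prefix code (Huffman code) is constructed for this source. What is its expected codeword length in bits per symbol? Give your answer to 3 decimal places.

Repeatedly combine the two least-probable nodes; the expected code length is the sum of the merged weights.
merge 2/91 + 6/91 → 8/91
merge 1/13 + 8/91 → 15/91
merge 10/91 + 12/91 → 22/91
merge 15/91 + 16/91 → 31/91
merge 18/91 + 20/91 → 38/91
merge 22/91 + 31/91 → 53/91
merge 38/91 + 53/91 → 1
L = 8/91 + 15/91 + 22/91 + 31/91 + 38/91 + 53/91 + 1 = 258/91 ≈ 2.835 bits/symbol.

2.835 bits/symbol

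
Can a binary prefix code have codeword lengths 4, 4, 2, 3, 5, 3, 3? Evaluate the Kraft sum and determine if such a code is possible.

0.78125; yes

With common denominator 2^5 = 32: Σ 2^(−ℓᵢ) = 2/32 + 2/32 + 8/32 + 4/32 + 1/32 + 4/32 + 4/32 = 25/32 = 0.78125.
Kraft's inequality requires Σ ≤ 1; here Σ = 0.78125 ≤ 1, so such a prefix code exists.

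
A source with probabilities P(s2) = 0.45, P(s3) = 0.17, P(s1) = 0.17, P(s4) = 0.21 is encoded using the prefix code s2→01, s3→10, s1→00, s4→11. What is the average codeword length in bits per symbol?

L̄ = Σ pᵢ·ℓᵢ = 0.45·2 + 0.17·2 + 0.17·2 + 0.21·2 = 2 bits/symbol.

2 bits/symbol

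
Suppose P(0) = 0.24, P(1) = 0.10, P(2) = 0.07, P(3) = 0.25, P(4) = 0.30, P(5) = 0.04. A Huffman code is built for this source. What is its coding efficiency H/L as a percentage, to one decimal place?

99.2%

Entropy H = −Σ p log₂ p ≈ 2.3017 bits.
Huffman merges: 1/25+7/100→11/100; 1/10+11/100→21/100; 21/100+6/25→9/20; 1/4+3/10→11/20; 9/20+11/20→1. L = 58/25 ≈ 2.3200.
Efficiency = H/L = 2.3017/2.3200 = 99.2%.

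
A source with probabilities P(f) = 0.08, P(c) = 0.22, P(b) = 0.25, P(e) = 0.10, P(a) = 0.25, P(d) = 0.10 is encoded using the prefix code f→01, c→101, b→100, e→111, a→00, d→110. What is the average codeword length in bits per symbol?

L̄ = Σ pᵢ·ℓᵢ = 0.08·2 + 0.22·3 + 0.25·3 + 0.10·3 + 0.25·2 + 0.10·3 = 2.67 bits/symbol.

2.67 bits/symbol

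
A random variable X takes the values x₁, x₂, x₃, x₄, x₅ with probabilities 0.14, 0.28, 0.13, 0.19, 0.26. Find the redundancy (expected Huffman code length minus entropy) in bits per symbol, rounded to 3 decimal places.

0.016 bits

Entropy H = −Σ p log₂ p ≈ 2.2545 bits.
Huffman merges: 13/100+7/50→27/100; 19/100+13/50→9/20; 27/100+7/25→11/20; 9/20+11/20→1. L = 227/100 ≈ 2.2700.
L − H = 2.2700 − 2.2545 = 0.016 bits.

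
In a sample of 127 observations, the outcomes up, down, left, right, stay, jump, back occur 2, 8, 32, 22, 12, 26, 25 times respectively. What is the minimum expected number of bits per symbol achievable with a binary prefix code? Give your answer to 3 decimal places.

2.598 bits/symbol

Probabilities are the counts divided by 127.
Repeatedly combine the two least-probable nodes; the expected code length is the sum of the merged weights.
merge 2/127 + 8/127 → 10/127
merge 10/127 + 12/127 → 22/127
merge 22/127 + 22/127 → 44/127
merge 25/127 + 26/127 → 51/127
merge 32/127 + 44/127 → 76/127
merge 51/127 + 76/127 → 1
L = 10/127 + 22/127 + 44/127 + 51/127 + 76/127 + 1 = 330/127 ≈ 2.598 bits/symbol.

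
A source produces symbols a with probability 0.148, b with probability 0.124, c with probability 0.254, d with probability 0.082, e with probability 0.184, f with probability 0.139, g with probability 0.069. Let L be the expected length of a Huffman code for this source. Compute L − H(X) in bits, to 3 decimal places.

0.022 bits

Entropy H = −Σ p log₂ p ≈ 2.6907 bits.
Huffman merges: 69/1000+41/500→151/1000; 31/250+139/1000→263/1000; 37/250+151/1000→299/1000; 23/125+127/500→219/500; 263/1000+299/1000→281/500; 219/500+281/500→1. L = 2713/1000 ≈ 2.7130.
L − H = 2.7130 − 2.6907 = 0.022 bits.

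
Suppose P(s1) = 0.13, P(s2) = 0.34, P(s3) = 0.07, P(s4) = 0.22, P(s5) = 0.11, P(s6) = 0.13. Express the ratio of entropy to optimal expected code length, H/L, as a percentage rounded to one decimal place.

Entropy H = −Σ p log₂ p ≈ 2.3939 bits.
Huffman merges: 7/100+11/100→9/50; 13/100+13/100→13/50; 9/50+11/50→2/5; 13/50+17/50→3/5; 2/5+3/5→1. L = 61/25 ≈ 2.4400.
Efficiency = H/L = 2.3939/2.4400 = 98.1%.

98.1%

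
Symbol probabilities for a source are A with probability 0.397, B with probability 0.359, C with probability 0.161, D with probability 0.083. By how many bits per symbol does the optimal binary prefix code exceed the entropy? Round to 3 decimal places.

Entropy H = −Σ p log₂ p ≈ 1.7819 bits.
Huffman merges: 83/1000+161/1000→61/250; 61/250+359/1000→603/1000; 397/1000+603/1000→1. L = 1847/1000 ≈ 1.8470.
L − H = 1.8470 − 1.7819 = 0.065 bits.

0.065 bits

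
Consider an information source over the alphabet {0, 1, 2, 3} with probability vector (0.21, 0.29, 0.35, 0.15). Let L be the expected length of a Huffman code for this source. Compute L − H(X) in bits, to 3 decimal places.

Entropy H = −Σ p log₂ p ≈ 1.9314 bits.
Huffman merges: 3/20+21/100→9/25; 29/100+7/20→16/25; 9/25+16/25→1. L = 2 ≈ 2.0000.
L − H = 2.0000 − 1.9314 = 0.069 bits.

0.069 bits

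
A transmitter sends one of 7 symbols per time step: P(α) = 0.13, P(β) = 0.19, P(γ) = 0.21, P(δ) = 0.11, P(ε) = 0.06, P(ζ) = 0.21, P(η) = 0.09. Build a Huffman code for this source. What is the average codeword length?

Repeatedly combine the two least-probable nodes; the expected code length is the sum of the merged weights.
merge 3/50 + 9/100 → 3/20
merge 11/100 + 13/100 → 6/25
merge 3/20 + 19/100 → 17/50
merge 21/100 + 21/100 → 21/50
merge 6/25 + 17/50 → 29/50
merge 21/50 + 29/50 → 1
L = 3/20 + 6/25 + 17/50 + 21/50 + 29/50 + 1 = 273/100 = 2.73 bits/symbol.

2.73 bits/symbol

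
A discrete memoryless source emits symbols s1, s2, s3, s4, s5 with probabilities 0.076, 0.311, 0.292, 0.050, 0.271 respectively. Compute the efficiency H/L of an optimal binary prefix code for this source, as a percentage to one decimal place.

Entropy H = −Σ p log₂ p ≈ 2.0517 bits.
Huffman merges: 1/20+19/250→63/500; 63/500+271/1000→397/1000; 73/250+311/1000→603/1000; 397/1000+603/1000→1. L = 1063/500 ≈ 2.1260.
Efficiency = H/L = 2.0517/2.1260 = 96.5%.

96.5%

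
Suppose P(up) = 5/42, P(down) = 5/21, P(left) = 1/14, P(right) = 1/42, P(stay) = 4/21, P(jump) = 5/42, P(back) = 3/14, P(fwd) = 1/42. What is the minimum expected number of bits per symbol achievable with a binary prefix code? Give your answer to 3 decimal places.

2.714 bits/symbol

Repeatedly combine the two least-probable nodes; the expected code length is the sum of the merged weights.
merge 1/42 + 1/42 → 1/21
merge 1/21 + 1/14 → 5/42
merge 5/42 + 5/42 → 5/21
merge 5/42 + 4/21 → 13/42
merge 3/14 + 5/21 → 19/42
merge 5/21 + 13/42 → 23/42
merge 19/42 + 23/42 → 1
L = 1/21 + 5/42 + 5/21 + 13/42 + 19/42 + 23/42 + 1 = 19/7 ≈ 2.714 bits/symbol.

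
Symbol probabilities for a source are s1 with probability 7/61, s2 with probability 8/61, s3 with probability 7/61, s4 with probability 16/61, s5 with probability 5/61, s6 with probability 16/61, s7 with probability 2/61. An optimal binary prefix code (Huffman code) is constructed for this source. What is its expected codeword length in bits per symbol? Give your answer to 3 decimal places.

Repeatedly combine the two least-probable nodes; the expected code length is the sum of the merged weights.
merge 2/61 + 5/61 → 7/61
merge 7/61 + 7/61 → 14/61
merge 7/61 + 8/61 → 15/61
merge 14/61 + 15/61 → 29/61
merge 16/61 + 16/61 → 32/61
merge 29/61 + 32/61 → 1
L = 7/61 + 14/61 + 15/61 + 29/61 + 32/61 + 1 = 158/61 ≈ 2.590 bits/symbol.

2.590 bits/symbol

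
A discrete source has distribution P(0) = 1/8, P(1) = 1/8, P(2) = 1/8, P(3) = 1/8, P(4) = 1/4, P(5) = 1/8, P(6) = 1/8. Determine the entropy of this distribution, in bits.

Each probability is a power of 1/2, so log₂(1/p) is an integer.
H = Σ p·log₂(1/p) = 1/8·3 + 1/8·3 + 1/8·3 + 1/8·3 + 1/4·2 + 1/8·3 + 1/8·3 = 2.75 bits.

2.75 bits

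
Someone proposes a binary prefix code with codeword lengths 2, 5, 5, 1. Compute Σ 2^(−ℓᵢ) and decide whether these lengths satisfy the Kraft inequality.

0.8125; yes

With common denominator 2^5 = 32: Σ 2^(−ℓᵢ) = 8/32 + 1/32 + 1/32 + 16/32 = 26/32 = 0.8125.
Kraft's inequality requires Σ ≤ 1; here Σ = 0.8125 ≤ 1, so such a prefix code exists.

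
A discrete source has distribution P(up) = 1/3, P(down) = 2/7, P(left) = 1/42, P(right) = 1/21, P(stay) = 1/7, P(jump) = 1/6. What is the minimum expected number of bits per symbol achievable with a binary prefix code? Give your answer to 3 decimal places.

Repeatedly combine the two least-probable nodes; the expected code length is the sum of the merged weights.
merge 1/42 + 1/21 → 1/14
merge 1/14 + 1/7 → 3/14
merge 1/6 + 3/14 → 8/21
merge 2/7 + 1/3 → 13/21
merge 8/21 + 13/21 → 1
L = 1/14 + 3/14 + 8/21 + 13/21 + 1 = 16/7 ≈ 2.286 bits/symbol.

2.286 bits/symbol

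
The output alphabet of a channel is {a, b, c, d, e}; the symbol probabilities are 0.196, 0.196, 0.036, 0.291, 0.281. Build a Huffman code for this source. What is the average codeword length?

Repeatedly combine the two least-probable nodes; the expected code length is the sum of the merged weights.
merge 9/250 + 49/250 → 29/125
merge 49/250 + 29/125 → 107/250
merge 281/1000 + 291/1000 → 143/250
merge 107/250 + 143/250 → 1
L = 29/125 + 107/250 + 143/250 + 1 = 279/125 = 2.232 bits/symbol.

2.232 bits/symbol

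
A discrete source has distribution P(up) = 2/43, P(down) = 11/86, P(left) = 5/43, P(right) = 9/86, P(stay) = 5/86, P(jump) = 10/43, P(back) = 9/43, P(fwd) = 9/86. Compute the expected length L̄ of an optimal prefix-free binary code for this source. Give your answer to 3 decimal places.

2.872 bits/symbol

Repeatedly combine the two least-probable nodes; the expected code length is the sum of the merged weights.
merge 2/43 + 5/86 → 9/86
merge 9/86 + 9/86 → 9/43
merge 9/86 + 5/43 → 19/86
merge 11/86 + 9/43 → 29/86
merge 9/43 + 19/86 → 37/86
merge 10/43 + 29/86 → 49/86
merge 37/86 + 49/86 → 1
L = 9/86 + 9/43 + 19/86 + 29/86 + 37/86 + 49/86 + 1 = 247/86 ≈ 2.872 bits/symbol.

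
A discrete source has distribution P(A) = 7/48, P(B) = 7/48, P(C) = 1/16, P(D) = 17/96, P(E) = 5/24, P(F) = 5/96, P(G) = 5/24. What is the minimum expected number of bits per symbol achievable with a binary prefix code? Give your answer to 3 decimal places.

Repeatedly combine the two least-probable nodes; the expected code length is the sum of the merged weights.
merge 5/96 + 1/16 → 11/96
merge 11/96 + 7/48 → 25/96
merge 7/48 + 17/96 → 31/96
merge 5/24 + 5/24 → 5/12
merge 25/96 + 31/96 → 7/12
merge 5/12 + 7/12 → 1
L = 11/96 + 25/96 + 31/96 + 5/12 + 7/12 + 1 = 259/96 ≈ 2.698 bits/symbol.

2.698 bits/symbol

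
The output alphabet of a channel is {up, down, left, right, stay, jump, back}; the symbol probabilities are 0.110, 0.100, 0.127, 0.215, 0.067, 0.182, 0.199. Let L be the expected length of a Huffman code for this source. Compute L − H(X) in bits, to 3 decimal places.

Entropy H = −Σ p log₂ p ≈ 2.7095 bits.
Huffman merges: 67/1000+1/10→167/1000; 11/100+127/1000→237/1000; 167/1000+91/500→349/1000; 199/1000+43/200→207/500; 237/1000+349/1000→293/500; 207/500+293/500→1. L = 2753/1000 ≈ 2.7530.
L − H = 2.7530 − 2.7095 = 0.044 bits.

0.044 bits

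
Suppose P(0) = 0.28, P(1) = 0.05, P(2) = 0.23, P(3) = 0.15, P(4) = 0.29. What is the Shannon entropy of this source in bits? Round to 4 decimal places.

H = −Σ pᵢ log₂ pᵢ.
−0.28·log₂(0.28) = 0.5142
−0.05·log₂(0.05) = 0.2161
−0.23·log₂(0.23) = 0.4877
−0.15·log₂(0.15) = 0.4105
−0.29·log₂(0.29) = 0.5179
Sum ≈ 2.1464 → 2.1464 bits.

2.1464 bits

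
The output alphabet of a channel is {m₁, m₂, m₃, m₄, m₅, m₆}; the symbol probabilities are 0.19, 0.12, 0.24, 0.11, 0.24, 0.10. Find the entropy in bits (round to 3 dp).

H = −Σ pᵢ log₂ pᵢ.
−0.19·log₂(0.19) = 0.4552
−0.12·log₂(0.12) = 0.3671
−0.24·log₂(0.24) = 0.4941
−0.11·log₂(0.11) = 0.3503
−0.24·log₂(0.24) = 0.4941
−0.10·log₂(0.10) = 0.3322
Sum ≈ 2.4930 → 2.493 bits.

2.493 bits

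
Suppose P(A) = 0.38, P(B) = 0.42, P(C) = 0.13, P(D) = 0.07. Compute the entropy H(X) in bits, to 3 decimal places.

H = −Σ pᵢ log₂ pᵢ.
−0.38·log₂(0.38) = 0.5305
−0.42·log₂(0.42) = 0.5256
−0.13·log₂(0.13) = 0.3826
−0.07·log₂(0.07) = 0.2686
Sum ≈ 1.7073 → 1.707 bits.

1.707 bits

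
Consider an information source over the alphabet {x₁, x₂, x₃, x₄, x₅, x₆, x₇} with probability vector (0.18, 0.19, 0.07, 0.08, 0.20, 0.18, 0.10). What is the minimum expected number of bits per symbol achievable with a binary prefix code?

2.76 bits/symbol

Repeatedly combine the two least-probable nodes; the expected code length is the sum of the merged weights.
merge 7/100 + 2/25 → 3/20
merge 1/10 + 3/20 → 1/4
merge 9/50 + 9/50 → 9/25
merge 19/100 + 1/5 → 39/100
merge 1/4 + 9/25 → 61/100
merge 39/100 + 61/100 → 1
L = 3/20 + 1/4 + 9/25 + 39/100 + 61/100 + 1 = 69/25 = 2.76 bits/symbol.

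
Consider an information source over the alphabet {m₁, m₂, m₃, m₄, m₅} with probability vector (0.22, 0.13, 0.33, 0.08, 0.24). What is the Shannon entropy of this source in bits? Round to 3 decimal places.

2.177 bits

H = −Σ pᵢ log₂ pᵢ.
−0.22·log₂(0.22) = 0.4806
−0.13·log₂(0.13) = 0.3826
−0.33·log₂(0.33) = 0.5278
−0.08·log₂(0.08) = 0.2915
−0.24·log₂(0.24) = 0.4941
Sum ≈ 2.1767 → 2.177 bits.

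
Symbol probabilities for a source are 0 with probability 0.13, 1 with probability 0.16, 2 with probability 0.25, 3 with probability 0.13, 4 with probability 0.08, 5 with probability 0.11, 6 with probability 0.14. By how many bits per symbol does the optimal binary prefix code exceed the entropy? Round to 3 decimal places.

0.023 bits

Entropy H = −Σ p log₂ p ≈ 2.7272 bits.
Huffman merges: 2/25+11/100→19/100; 13/100+13/100→13/50; 7/50+4/25→3/10; 19/100+1/4→11/25; 13/50+3/10→14/25; 11/25+14/25→1. L = 11/4 ≈ 2.7500.
L − H = 2.7500 − 2.7272 = 0.023 bits.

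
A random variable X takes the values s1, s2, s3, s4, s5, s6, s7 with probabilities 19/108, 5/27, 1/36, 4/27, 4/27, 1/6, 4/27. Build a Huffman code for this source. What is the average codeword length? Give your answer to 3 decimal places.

Repeatedly combine the two least-probable nodes; the expected code length is the sum of the merged weights.
merge 1/36 + 4/27 → 19/108
merge 4/27 + 4/27 → 8/27
merge 1/6 + 19/108 → 37/108
merge 19/108 + 5/27 → 13/36
merge 8/27 + 37/108 → 23/36
merge 13/36 + 23/36 → 1
L = 19/108 + 8/27 + 37/108 + 13/36 + 23/36 + 1 = 76/27 ≈ 2.815 bits/symbol.

2.815 bits/symbol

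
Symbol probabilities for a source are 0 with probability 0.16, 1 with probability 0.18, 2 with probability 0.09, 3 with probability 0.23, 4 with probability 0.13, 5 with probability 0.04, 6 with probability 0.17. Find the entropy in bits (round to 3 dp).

H = −Σ pᵢ log₂ pᵢ.
−0.16·log₂(0.16) = 0.4230
−0.18·log₂(0.18) = 0.4453
−0.09·log₂(0.09) = 0.3127
−0.23·log₂(0.23) = 0.4877
−0.13·log₂(0.13) = 0.3826
−0.04·log₂(0.04) = 0.1858
−0.17·log₂(0.17) = 0.4346
Sum ≈ 2.6716 → 2.672 bits.

2.672 bits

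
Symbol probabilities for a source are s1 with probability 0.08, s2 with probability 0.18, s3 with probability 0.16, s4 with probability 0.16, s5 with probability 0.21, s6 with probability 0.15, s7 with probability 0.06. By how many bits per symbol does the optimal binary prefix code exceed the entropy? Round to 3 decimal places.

Entropy H = −Σ p log₂ p ≈ 2.7098 bits.
Huffman merges: 3/50+2/25→7/50; 7/50+3/20→29/100; 4/25+4/25→8/25; 9/50+21/100→39/100; 29/100+8/25→61/100; 39/100+61/100→1. L = 11/4 ≈ 2.7500.
L − H = 2.7500 − 2.7098 = 0.040 bits.

0.040 bits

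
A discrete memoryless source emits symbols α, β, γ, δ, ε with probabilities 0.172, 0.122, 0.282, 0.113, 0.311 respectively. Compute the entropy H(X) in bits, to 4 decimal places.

2.2016 bits

H = −Σ pᵢ log₂ pᵢ.
−0.172·log₂(0.172) = 0.4368
−0.122·log₂(0.122) = 0.3703
−0.282·log₂(0.282) = 0.5150
−0.113·log₂(0.113) = 0.3555
−0.311·log₂(0.311) = 0.5240
Sum ≈ 2.2016 → 2.2016 bits.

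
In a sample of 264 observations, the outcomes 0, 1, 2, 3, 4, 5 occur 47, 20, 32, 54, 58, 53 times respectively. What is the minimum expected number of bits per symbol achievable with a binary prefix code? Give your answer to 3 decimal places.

Probabilities are the counts divided by 264.
Repeatedly combine the two least-probable nodes; the expected code length is the sum of the merged weights.
merge 5/66 + 4/33 → 13/66
merge 47/264 + 13/66 → 3/8
merge 53/264 + 9/44 → 107/264
merge 29/132 + 3/8 → 157/264
merge 107/264 + 157/264 → 1
L = 13/66 + 3/8 + 107/264 + 157/264 + 1 = 679/264 ≈ 2.572 bits/symbol.

2.572 bits/symbol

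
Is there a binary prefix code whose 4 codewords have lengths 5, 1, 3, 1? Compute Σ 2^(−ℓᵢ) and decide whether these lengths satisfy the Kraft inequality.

With common denominator 2^5 = 32: Σ 2^(−ℓᵢ) = 1/32 + 16/32 + 4/32 + 16/32 = 37/32 = 1.15625.
Kraft's inequality requires Σ ≤ 1; here Σ = 1.15625 > 1, so no such prefix code exists.

1.15625; no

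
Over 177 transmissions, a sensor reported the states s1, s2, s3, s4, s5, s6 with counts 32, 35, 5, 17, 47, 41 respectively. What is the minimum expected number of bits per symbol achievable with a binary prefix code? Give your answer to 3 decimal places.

Probabilities are the counts divided by 177.
Repeatedly combine the two least-probable nodes; the expected code length is the sum of the merged weights.
merge 5/177 + 17/177 → 22/177
merge 22/177 + 32/177 → 18/59
merge 35/177 + 41/177 → 76/177
merge 47/177 + 18/59 → 101/177
merge 76/177 + 101/177 → 1
L = 22/177 + 18/59 + 76/177 + 101/177 + 1 = 430/177 ≈ 2.429 bits/symbol.

2.429 bits/symbol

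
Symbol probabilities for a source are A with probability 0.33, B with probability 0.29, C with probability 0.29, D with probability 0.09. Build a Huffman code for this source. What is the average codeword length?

Repeatedly combine the two least-probable nodes; the expected code length is the sum of the merged weights.
merge 9/100 + 29/100 → 19/50
merge 29/100 + 33/100 → 31/50
merge 19/50 + 31/50 → 1
L = 19/50 + 31/50 + 1 = 2 bits/symbol.

2 bits/symbol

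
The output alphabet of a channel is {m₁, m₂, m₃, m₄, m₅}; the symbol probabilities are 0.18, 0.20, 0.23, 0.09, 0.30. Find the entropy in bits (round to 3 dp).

2.231 bits

H = −Σ pᵢ log₂ pᵢ.
−0.18·log₂(0.18) = 0.4453
−0.20·log₂(0.20) = 0.4644
−0.23·log₂(0.23) = 0.4877
−0.09·log₂(0.09) = 0.3127
−0.30·log₂(0.30) = 0.5211
Sum ≈ 2.2311 → 2.231 bits.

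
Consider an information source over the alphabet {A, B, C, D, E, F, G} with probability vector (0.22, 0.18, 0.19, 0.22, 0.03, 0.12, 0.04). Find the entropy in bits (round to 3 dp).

2.566 bits

H = −Σ pᵢ log₂ pᵢ.
−0.22·log₂(0.22) = 0.4806
−0.18·log₂(0.18) = 0.4453
−0.19·log₂(0.19) = 0.4552
−0.22·log₂(0.22) = 0.4806
−0.03·log₂(0.03) = 0.1518
−0.12·log₂(0.12) = 0.3671
−0.04·log₂(0.04) = 0.1858
Sum ≈ 2.5663 → 2.566 bits.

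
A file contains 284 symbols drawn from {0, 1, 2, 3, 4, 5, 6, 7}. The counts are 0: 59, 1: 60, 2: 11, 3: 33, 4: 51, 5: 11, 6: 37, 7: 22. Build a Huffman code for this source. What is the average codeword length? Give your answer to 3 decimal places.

2.813 bits/symbol

Probabilities are the counts divided by 284.
Repeatedly combine the two least-probable nodes; the expected code length is the sum of the merged weights.
merge 11/284 + 11/284 → 11/142
merge 11/142 + 11/142 → 11/71
merge 33/284 + 37/284 → 35/142
merge 11/71 + 51/284 → 95/284
merge 59/284 + 15/71 → 119/284
merge 35/142 + 95/284 → 165/284
merge 119/284 + 165/284 → 1
L = 11/142 + 11/71 + 35/142 + 95/284 + 119/284 + 165/284 + 1 = 799/284 ≈ 2.813 bits/symbol.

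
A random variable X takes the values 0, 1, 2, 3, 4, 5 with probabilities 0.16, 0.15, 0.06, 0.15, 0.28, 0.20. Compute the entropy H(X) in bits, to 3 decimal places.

2.466 bits

H = −Σ pᵢ log₂ pᵢ.
−0.16·log₂(0.16) = 0.4230
−0.15·log₂(0.15) = 0.4105
−0.06·log₂(0.06) = 0.2435
−0.15·log₂(0.15) = 0.4105
−0.28·log₂(0.28) = 0.5142
−0.20·log₂(0.20) = 0.4644
Sum ≈ 2.4662 → 2.466 bits.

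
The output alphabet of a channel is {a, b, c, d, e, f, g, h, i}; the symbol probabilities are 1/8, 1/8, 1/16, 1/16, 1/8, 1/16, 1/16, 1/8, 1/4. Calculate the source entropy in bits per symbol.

3 bits

Each probability is a power of 1/2, so log₂(1/p) is an integer.
H = Σ p·log₂(1/p) = 1/8·3 + 1/8·3 + 1/16·4 + 1/16·4 + 1/8·3 + 1/16·4 + 1/16·4 + 1/8·3 + 1/4·2 = 3 bits.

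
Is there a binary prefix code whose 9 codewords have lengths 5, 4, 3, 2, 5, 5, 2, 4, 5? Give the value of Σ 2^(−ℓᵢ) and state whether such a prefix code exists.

With common denominator 2^5 = 32: Σ 2^(−ℓᵢ) = 1/32 + 2/32 + 4/32 + 8/32 + 1/32 + 1/32 + 8/32 + 2/32 + 1/32 = 28/32 = 0.875.
Kraft's inequality requires Σ ≤ 1; here Σ = 0.875 ≤ 1, so such a prefix code exists.

0.875; yes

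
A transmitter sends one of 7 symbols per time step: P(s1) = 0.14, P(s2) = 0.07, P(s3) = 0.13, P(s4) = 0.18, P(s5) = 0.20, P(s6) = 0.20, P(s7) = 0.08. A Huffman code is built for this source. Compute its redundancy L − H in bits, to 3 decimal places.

0.036 bits

Entropy H = −Σ p log₂ p ≈ 2.7139 bits.
Huffman merges: 7/100+2/25→3/20; 13/100+7/50→27/100; 3/20+9/50→33/100; 1/5+1/5→2/5; 27/100+33/100→3/5; 2/5+3/5→1. L = 11/4 ≈ 2.7500.
L − H = 2.7500 − 2.7139 = 0.036 bits.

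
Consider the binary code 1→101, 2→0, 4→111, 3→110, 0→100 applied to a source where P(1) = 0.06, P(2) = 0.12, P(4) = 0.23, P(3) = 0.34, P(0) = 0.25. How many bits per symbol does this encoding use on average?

L̄ = Σ pᵢ·ℓᵢ = 0.06·3 + 0.12·1 + 0.23·3 + 0.34·3 + 0.25·3 = 2.76 bits/symbol.

2.76 bits/symbol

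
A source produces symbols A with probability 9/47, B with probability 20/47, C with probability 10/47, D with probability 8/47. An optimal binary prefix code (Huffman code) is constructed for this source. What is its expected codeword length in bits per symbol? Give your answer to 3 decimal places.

Repeatedly combine the two least-probable nodes; the expected code length is the sum of the merged weights.
merge 8/47 + 9/47 → 17/47
merge 10/47 + 17/47 → 27/47
merge 20/47 + 27/47 → 1
L = 17/47 + 27/47 + 1 = 91/47 ≈ 1.936 bits/symbol.

1.936 bits/symbol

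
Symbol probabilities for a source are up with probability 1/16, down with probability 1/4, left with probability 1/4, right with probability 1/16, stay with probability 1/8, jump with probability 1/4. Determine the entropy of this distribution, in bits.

2.375 bits

Each probability is a power of 1/2, so log₂(1/p) is an integer.
H = Σ p·log₂(1/p) = 1/16·4 + 1/4·2 + 1/4·2 + 1/16·4 + 1/8·3 + 1/4·2 = 2.375 bits.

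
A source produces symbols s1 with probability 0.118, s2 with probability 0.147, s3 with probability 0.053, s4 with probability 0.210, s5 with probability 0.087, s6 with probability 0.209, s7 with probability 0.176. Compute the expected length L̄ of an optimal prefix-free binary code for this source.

Repeatedly combine the two least-probable nodes; the expected code length is the sum of the merged weights.
merge 53/1000 + 87/1000 → 7/50
merge 59/500 + 7/50 → 129/500
merge 147/1000 + 22/125 → 323/1000
merge 209/1000 + 21/100 → 419/1000
merge 129/500 + 323/1000 → 581/1000
merge 419/1000 + 581/1000 → 1
L = 7/50 + 129/500 + 323/1000 + 419/1000 + 581/1000 + 1 = 2721/1000 = 2.721 bits/symbol.

2.721 bits/symbol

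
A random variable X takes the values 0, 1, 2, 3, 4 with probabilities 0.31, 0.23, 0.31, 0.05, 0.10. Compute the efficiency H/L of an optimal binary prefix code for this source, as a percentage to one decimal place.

Entropy H = −Σ p log₂ p ≈ 2.0835 bits.
Huffman merges: 1/20+1/10→3/20; 3/20+23/100→19/50; 31/100+31/100→31/50; 19/50+31/50→1. L = 43/20 ≈ 2.1500.
Efficiency = H/L = 2.0835/2.1500 = 96.9%.

96.9%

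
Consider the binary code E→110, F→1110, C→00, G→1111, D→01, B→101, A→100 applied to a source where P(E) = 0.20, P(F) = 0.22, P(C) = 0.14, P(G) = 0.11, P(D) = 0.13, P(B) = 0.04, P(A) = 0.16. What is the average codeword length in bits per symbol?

3.06 bits/symbol

L̄ = Σ pᵢ·ℓᵢ = 0.20·3 + 0.22·4 + 0.14·2 + 0.11·4 + 0.13·2 + 0.04·3 + 0.16·3 = 3.06 bits/symbol.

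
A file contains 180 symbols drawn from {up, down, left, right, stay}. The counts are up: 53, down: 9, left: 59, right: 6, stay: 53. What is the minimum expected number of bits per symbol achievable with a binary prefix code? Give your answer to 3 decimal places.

2.083 bits/symbol

Probabilities are the counts divided by 180.
Repeatedly combine the two least-probable nodes; the expected code length is the sum of the merged weights.
merge 1/30 + 1/20 → 1/12
merge 1/12 + 53/180 → 17/45
merge 53/180 + 59/180 → 28/45
merge 17/45 + 28/45 → 1
L = 1/12 + 17/45 + 28/45 + 1 = 25/12 ≈ 2.083 bits/symbol.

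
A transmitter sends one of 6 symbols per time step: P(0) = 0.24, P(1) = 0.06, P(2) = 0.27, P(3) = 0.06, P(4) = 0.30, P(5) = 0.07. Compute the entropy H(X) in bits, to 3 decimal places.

H = −Σ pᵢ log₂ pᵢ.
−0.24·log₂(0.24) = 0.4941
−0.06·log₂(0.06) = 0.2435
−0.27·log₂(0.27) = 0.5100
−0.06·log₂(0.06) = 0.2435
−0.30·log₂(0.30) = 0.5211
−0.07·log₂(0.07) = 0.2686
Sum ≈ 2.2809 → 2.281 bits.

2.281 bits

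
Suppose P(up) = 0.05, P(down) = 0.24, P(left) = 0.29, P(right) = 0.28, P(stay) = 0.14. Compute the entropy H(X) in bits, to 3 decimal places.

H = −Σ pᵢ log₂ pᵢ.
−0.05·log₂(0.05) = 0.2161
−0.24·log₂(0.24) = 0.4941
−0.29·log₂(0.29) = 0.5179
−0.28·log₂(0.28) = 0.5142
−0.14·log₂(0.14) = 0.3971
Sum ≈ 2.1395 → 2.139 bits.

2.139 bits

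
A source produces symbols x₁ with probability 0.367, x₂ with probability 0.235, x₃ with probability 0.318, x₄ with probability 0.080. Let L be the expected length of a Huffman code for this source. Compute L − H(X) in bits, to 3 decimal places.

0.109 bits

Entropy H = −Σ p log₂ p ≈ 1.8388 bits.
Huffman merges: 2/25+47/200→63/200; 63/200+159/500→633/1000; 367/1000+633/1000→1. L = 487/250 ≈ 1.9480.
L − H = 1.9480 − 1.8388 = 0.109 bits.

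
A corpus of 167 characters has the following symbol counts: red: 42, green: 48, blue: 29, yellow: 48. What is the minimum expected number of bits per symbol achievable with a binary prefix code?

2 bits/symbol

Probabilities are the counts divided by 167.
Repeatedly combine the two least-probable nodes; the expected code length is the sum of the merged weights.
merge 29/167 + 42/167 → 71/167
merge 48/167 + 48/167 → 96/167
merge 71/167 + 96/167 → 1
L = 71/167 + 96/167 + 1 = 2 bits/symbol.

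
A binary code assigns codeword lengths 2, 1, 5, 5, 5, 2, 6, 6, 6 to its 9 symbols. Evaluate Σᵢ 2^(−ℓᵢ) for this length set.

With common denominator 2^6 = 64: Σ 2^(−ℓᵢ) = 16/64 + 32/64 + 2/64 + 2/64 + 2/64 + 16/64 + 1/64 + 1/64 + 1/64 = 73/64 = 1.140625.

1.140625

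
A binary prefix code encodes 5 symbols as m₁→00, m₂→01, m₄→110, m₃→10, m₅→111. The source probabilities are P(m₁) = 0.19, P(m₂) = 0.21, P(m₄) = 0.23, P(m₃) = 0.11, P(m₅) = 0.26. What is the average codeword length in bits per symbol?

L̄ = Σ pᵢ·ℓᵢ = 0.19·2 + 0.21·2 + 0.23·3 + 0.11·2 + 0.26·3 = 2.49 bits/symbol.

2.49 bits/symbol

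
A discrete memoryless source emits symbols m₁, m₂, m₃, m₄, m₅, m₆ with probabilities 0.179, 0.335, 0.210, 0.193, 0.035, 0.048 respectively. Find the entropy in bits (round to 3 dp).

2.283 bits

H = −Σ pᵢ log₂ pᵢ.
−0.179·log₂(0.179) = 0.4443
−0.335·log₂(0.335) = 0.5286
−0.210·log₂(0.210) = 0.4728
−0.193·log₂(0.193) = 0.4581
−0.035·log₂(0.035) = 0.1693
−0.048·log₂(0.048) = 0.2103
Sum ≈ 2.2833 → 2.283 bits.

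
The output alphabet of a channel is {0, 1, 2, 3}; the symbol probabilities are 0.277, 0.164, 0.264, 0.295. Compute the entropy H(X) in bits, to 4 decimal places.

1.9676 bits

H = −Σ pᵢ log₂ pᵢ.
−0.277·log₂(0.277) = 0.5130
−0.164·log₂(0.164) = 0.4278
−0.264·log₂(0.264) = 0.5072
−0.295·log₂(0.295) = 0.5196
Sum ≈ 1.9676 → 1.9676 bits.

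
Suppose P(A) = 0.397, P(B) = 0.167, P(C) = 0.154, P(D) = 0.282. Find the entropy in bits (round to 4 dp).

H = −Σ pᵢ log₂ pᵢ.
−0.397·log₂(0.397) = 0.5291
−0.167·log₂(0.167) = 0.4312
−0.154·log₂(0.154) = 0.4156
−0.282·log₂(0.282) = 0.5150
Sum ≈ 1.8910 → 1.8910 bits.

1.8910 bits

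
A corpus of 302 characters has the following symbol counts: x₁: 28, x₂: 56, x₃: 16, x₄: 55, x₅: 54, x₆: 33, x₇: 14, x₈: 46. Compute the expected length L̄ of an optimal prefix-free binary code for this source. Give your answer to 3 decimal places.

2.914 bits/symbol

Probabilities are the counts divided by 302.
Repeatedly combine the two least-probable nodes; the expected code length is the sum of the merged weights.
merge 7/151 + 8/151 → 15/151
merge 14/151 + 15/151 → 29/151
merge 33/302 + 23/151 → 79/302
merge 27/151 + 55/302 → 109/302
merge 28/151 + 29/151 → 57/151
merge 79/302 + 109/302 → 94/151
merge 57/151 + 94/151 → 1
L = 15/151 + 29/151 + 79/302 + 109/302 + 57/151 + 94/151 + 1 = 440/151 ≈ 2.914 bits/symbol.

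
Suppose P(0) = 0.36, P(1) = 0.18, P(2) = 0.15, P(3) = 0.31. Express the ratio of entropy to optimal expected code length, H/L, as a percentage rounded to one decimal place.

97.0%

Entropy H = −Σ p log₂ p ≈ 1.9103 bits.
Huffman merges: 3/20+9/50→33/100; 31/100+33/100→16/25; 9/25+16/25→1. L = 197/100 ≈ 1.9700.
Efficiency = H/L = 1.9103/1.9700 = 97.0%.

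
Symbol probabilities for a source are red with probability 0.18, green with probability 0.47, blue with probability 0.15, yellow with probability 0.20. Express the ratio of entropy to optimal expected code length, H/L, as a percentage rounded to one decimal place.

98.5%

Entropy H = −Σ p log₂ p ≈ 1.8322 bits.
Huffman merges: 3/20+9/50→33/100; 1/5+33/100→53/100; 47/100+53/100→1. L = 93/50 ≈ 1.8600.
Efficiency = H/L = 1.8322/1.8600 = 98.5%.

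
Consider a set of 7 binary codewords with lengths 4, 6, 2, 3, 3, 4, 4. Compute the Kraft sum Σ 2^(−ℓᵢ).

0.703125

With common denominator 2^6 = 64: Σ 2^(−ℓᵢ) = 4/64 + 1/64 + 16/64 + 8/64 + 8/64 + 4/64 + 4/64 = 45/64 = 0.703125.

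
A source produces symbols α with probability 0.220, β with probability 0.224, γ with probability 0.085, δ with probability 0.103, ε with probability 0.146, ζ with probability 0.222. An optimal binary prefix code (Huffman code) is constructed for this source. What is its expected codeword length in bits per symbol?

2.522 bits/symbol

Repeatedly combine the two least-probable nodes; the expected code length is the sum of the merged weights.
merge 17/200 + 103/1000 → 47/250
merge 73/500 + 47/250 → 167/500
merge 11/50 + 111/500 → 221/500
merge 28/125 + 167/500 → 279/500
merge 221/500 + 279/500 → 1
L = 47/250 + 167/500 + 221/500 + 279/500 + 1 = 1261/500 = 2.522 bits/symbol.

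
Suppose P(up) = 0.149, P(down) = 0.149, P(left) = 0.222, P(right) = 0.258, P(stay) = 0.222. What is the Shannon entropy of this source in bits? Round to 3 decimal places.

2.287 bits

H = −Σ pᵢ log₂ pᵢ.
−0.149·log₂(0.149) = 0.4092
−0.149·log₂(0.149) = 0.4092
−0.222·log₂(0.222) = 0.4820
−0.258·log₂(0.258) = 0.5043
−0.222·log₂(0.222) = 0.4820
Sum ≈ 2.2869 → 2.287 bits.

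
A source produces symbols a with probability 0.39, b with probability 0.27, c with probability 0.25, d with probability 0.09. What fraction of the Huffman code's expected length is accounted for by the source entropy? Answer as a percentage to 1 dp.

Entropy H = −Σ p log₂ p ≈ 1.8525 bits.
Huffman merges: 9/100+1/4→17/50; 27/100+17/50→61/100; 39/100+61/100→1. L = 39/20 ≈ 1.9500.
Efficiency = H/L = 1.8525/1.9500 = 95.0%.

95.0%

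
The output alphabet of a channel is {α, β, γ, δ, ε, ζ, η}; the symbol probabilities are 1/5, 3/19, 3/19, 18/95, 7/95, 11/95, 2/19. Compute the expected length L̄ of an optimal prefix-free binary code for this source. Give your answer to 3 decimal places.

Repeatedly combine the two least-probable nodes; the expected code length is the sum of the merged weights.
merge 7/95 + 2/19 → 17/95
merge 11/95 + 3/19 → 26/95
merge 3/19 + 17/95 → 32/95
merge 18/95 + 1/5 → 37/95
merge 26/95 + 32/95 → 58/95
merge 37/95 + 58/95 → 1
L = 17/95 + 26/95 + 32/95 + 37/95 + 58/95 + 1 = 53/19 ≈ 2.789 bits/symbol.

2.789 bits/symbol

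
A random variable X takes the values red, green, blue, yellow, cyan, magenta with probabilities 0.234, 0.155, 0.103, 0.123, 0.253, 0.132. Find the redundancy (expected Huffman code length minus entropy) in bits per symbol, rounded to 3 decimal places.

0.009 bits

Entropy H = −Σ p log₂ p ≈ 2.5041 bits.
Huffman merges: 103/1000+123/1000→113/500; 33/250+31/200→287/1000; 113/500+117/500→23/50; 253/1000+287/1000→27/50; 23/50+27/50→1. L = 2513/1000 ≈ 2.5130.
L − H = 2.5130 − 2.5041 = 0.009 bits.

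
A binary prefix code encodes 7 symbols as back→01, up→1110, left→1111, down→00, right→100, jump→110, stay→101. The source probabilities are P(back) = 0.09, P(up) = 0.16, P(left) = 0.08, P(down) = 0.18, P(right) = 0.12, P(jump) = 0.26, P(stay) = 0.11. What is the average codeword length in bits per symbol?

L̄ = Σ pᵢ·ℓᵢ = 0.09·2 + 0.16·4 + 0.08·4 + 0.18·2 + 0.12·3 + 0.26·3 + 0.11·3 = 2.97 bits/symbol.

2.97 bits/symbol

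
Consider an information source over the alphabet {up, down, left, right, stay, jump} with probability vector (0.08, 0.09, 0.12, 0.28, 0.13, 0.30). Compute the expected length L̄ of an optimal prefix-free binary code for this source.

2.42 bits/symbol

Repeatedly combine the two least-probable nodes; the expected code length is the sum of the merged weights.
merge 2/25 + 9/100 → 17/100
merge 3/25 + 13/100 → 1/4
merge 17/100 + 1/4 → 21/50
merge 7/25 + 3/10 → 29/50
merge 21/50 + 29/50 → 1
L = 17/100 + 1/4 + 21/50 + 29/50 + 1 = 121/50 = 2.42 bits/symbol.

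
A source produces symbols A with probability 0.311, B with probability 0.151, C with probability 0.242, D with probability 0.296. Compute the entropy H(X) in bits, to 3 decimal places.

1.951 bits

H = −Σ pᵢ log₂ pᵢ.
−0.311·log₂(0.311) = 0.5240
−0.151·log₂(0.151) = 0.4118
−0.242·log₂(0.242) = 0.4954
−0.296·log₂(0.296) = 0.5199
Sum ≈ 1.9511 → 1.951 bits.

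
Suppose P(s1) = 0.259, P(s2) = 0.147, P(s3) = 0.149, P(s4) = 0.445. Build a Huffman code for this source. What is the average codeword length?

1.851 bits/symbol

Repeatedly combine the two least-probable nodes; the expected code length is the sum of the merged weights.
merge 147/1000 + 149/1000 → 37/125
merge 259/1000 + 37/125 → 111/200
merge 89/200 + 111/200 → 1
L = 37/125 + 111/200 + 1 = 1851/1000 = 1.851 bits/symbol.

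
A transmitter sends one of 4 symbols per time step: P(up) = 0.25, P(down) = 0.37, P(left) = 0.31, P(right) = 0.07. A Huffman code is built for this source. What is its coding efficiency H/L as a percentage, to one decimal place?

Entropy H = −Σ p log₂ p ≈ 1.8231 bits.
Huffman merges: 7/100+1/4→8/25; 31/100+8/25→63/100; 37/100+63/100→1. L = 39/20 ≈ 1.9500.
Efficiency = H/L = 1.8231/1.9500 = 93.5%.

93.5%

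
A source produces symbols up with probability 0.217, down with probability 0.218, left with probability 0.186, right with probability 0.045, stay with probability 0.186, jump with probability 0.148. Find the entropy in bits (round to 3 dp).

2.469 bits

H = −Σ pᵢ log₂ pᵢ.
−0.217·log₂(0.217) = 0.4783
−0.218·log₂(0.218) = 0.4791
−0.186·log₂(0.186) = 0.4514
−0.045·log₂(0.045) = 0.2013
−0.186·log₂(0.186) = 0.4514
−0.148·log₂(0.148) = 0.4079
Sum ≈ 2.4694 → 2.469 bits.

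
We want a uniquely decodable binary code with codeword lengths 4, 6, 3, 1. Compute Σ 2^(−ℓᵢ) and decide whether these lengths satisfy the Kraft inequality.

0.703125; yes

With common denominator 2^6 = 64: Σ 2^(−ℓᵢ) = 4/64 + 1/64 + 8/64 + 32/64 = 45/64 = 0.703125.
Kraft's inequality requires Σ ≤ 1; here Σ = 0.703125 ≤ 1, so such a prefix code exists.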